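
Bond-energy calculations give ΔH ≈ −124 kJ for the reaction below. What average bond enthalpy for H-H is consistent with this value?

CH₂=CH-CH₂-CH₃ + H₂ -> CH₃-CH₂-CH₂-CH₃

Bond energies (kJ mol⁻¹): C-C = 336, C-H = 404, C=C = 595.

D(H-H) ≈ 425 kJ/mol

Let D be the H-H bond energy.
Σ(broken) = 2×336 + 8×404 + 1×595 + 1×D = 4499 + D
Σ(formed) = 3×336 + 10×404 = 5048
ΔH = Σ(broken) − Σ(formed) = (4499 + D) − (5048) = −549 + D
Setting this equal to −124 kJ gives D = 425 kJ/mol.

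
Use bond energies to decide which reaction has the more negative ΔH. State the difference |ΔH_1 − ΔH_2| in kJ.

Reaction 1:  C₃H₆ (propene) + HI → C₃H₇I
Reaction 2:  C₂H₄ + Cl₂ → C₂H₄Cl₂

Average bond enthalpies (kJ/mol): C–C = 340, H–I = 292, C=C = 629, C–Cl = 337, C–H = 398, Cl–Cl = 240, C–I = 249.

Reaction 1:
  Bonds broken (reactants):
    C–C: 1 × 340 = 340
    C–H: 6 × 398 = 2388
    C=C: 1 × 629 = 629
    H–I: 1 × 292 = 292
    Σ(broken) = 3649 kJ
  Bonds formed (products):
    C–C: 2 × 340 = 680
    C–H: 7 × 398 = 2786
    C–I: 1 × 249 = 249
    Σ(formed) = 3715 kJ
  ΔH_1 = 3649 − 3715 = −66 kJ
Reaction 2:
  Bonds broken (reactants):
    C–H: 4 × 398 = 1592
    C=C: 1 × 629 = 629
    Cl–Cl: 1 × 240 = 240
    Σ(broken) = 2461 kJ
  Bonds formed (products):
    C–C: 1 × 340 = 340
    C–Cl: 2 × 337 = 674
    C–H: 4 × 398 = 1592
    Σ(formed) = 2606 kJ
  ΔH_2 = 2461 − 2606 = −145 kJ
ΔH_1 − ΔH_2 = +79 kJ, so reaction 2 has the more negative ΔH; |ΔH_1 − ΔH_2| = 79 kJ.

Reaction 2, by 79 kJ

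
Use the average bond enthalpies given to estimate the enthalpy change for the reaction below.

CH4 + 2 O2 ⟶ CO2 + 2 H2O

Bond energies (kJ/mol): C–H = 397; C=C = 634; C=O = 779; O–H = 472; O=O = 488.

Bonds broken (reactants):
  C–H: 4 × 397 = 1588
  O=O: 2 × 488 = 976
  Σ(broken) = 2564 kJ
Bonds formed (products):
  C=O: 2 × 779 = 1558
  O–H: 4 × 472 = 1888
  Σ(formed) = 3446 kJ
ΔH = Σ(broken) − Σ(formed) = 2564 − 3446 = −882 kJ

ΔH ≈ −882 kJ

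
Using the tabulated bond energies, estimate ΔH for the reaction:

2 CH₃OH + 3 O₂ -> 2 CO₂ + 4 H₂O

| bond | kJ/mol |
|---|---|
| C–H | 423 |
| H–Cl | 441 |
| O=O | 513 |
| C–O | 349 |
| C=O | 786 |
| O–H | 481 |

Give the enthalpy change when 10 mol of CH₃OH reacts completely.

ΔH = −6275 kJ

Bonds broken (reactants):
  C–H: 6 × 423 = 2538
  C–O: 2 × 349 = 698
  O–H: 2 × 481 = 962
  O=O: 3 × 513 = 1539
  Σ(broken) = 5737 kJ
Bonds formed (products):
  C=O: 4 × 786 = 3144
  O–H: 8 × 481 = 3848
  Σ(formed) = 6992 kJ
ΔH = Σ(broken) − Σ(formed) = 5737 − 6992 = −1255 kJ
For 5× the reaction as written: 5 × (−1255) = −6275 kJ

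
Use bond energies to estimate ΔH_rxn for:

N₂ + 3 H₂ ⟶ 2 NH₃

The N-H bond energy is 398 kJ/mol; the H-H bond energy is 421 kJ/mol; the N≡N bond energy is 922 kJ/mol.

Bonds broken (reactants):
  H-H: 3 × 421 = 1263
  N≡N: 1 × 922 = 922
  Σ(broken) = 2185 kJ
Bonds formed (products):
  N-H: 6 × 398 = 2388
  Σ(formed) = 2388 kJ
ΔH = Σ(broken) − Σ(formed) = 2185 − 2388 = −203 kJ

ΔH ≈ −203 kJ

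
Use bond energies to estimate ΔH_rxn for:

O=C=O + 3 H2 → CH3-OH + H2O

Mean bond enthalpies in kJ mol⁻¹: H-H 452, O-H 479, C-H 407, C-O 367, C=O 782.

Bonds broken (reactants):
  C=O: 2 × 782 = 1564
  H-H: 3 × 452 = 1356
  Σ(broken) = 2920 kJ
Bonds formed (products):
  C-H: 3 × 407 = 1221
  C-O: 1 × 367 = 367
  O-H: 3 × 479 = 1437
  Σ(formed) = 3025 kJ
ΔH = Σ(broken) − Σ(formed) = 2920 − 3025 = −105 kJ

ΔH ≈ −105 kJ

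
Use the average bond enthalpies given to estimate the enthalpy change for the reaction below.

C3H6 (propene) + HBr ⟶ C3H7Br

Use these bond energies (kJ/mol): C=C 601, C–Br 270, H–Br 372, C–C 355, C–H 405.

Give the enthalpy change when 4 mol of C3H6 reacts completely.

Bonds broken (reactants):
  C–C: 1 × 355 = 355
  C–H: 6 × 405 = 2430
  C=C: 1 × 601 = 601
  H–Br: 1 × 372 = 372
  Σ(broken) = 3758 kJ
Bonds formed (products):
  C–Br: 1 × 270 = 270
  C–C: 2 × 355 = 710
  C–H: 7 × 405 = 2835
  Σ(formed) = 3815 kJ
ΔH = Σ(broken) − Σ(formed) = 3758 − 3815 = −57 kJ
For 4× the reaction as written: 4 × (−57) = −228 kJ

ΔH = −228 kJ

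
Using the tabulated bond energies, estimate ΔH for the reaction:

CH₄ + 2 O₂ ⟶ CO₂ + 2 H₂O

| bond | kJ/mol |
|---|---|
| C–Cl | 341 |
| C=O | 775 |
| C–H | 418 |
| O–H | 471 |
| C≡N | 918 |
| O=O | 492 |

ΔH ≈ −778 kJ

Bonds broken (reactants):
  C–H: 4 × 418 = 1672
  O=O: 2 × 492 = 984
  Σ(broken) = 2656 kJ
Bonds formed (products):
  C=O: 2 × 775 = 1550
  O–H: 4 × 471 = 1884
  Σ(formed) = 3434 kJ
ΔH = Σ(broken) − Σ(formed) = 2656 − 3434 = −778 kJ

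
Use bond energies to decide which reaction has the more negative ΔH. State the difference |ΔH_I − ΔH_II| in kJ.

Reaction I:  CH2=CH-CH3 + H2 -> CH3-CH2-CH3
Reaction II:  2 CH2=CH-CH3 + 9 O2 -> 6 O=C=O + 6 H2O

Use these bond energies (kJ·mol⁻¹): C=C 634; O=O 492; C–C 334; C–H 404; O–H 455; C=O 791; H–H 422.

Reaction II, by 3654 kJ

Reaction I:
  Bonds broken (reactants):
    C–C: 1 × 334 = 334
    C–H: 6 × 404 = 2424
    C=C: 1 × 634 = 634
    H–H: 1 × 422 = 422
    Σ(broken) = 3814 kJ
  Bonds formed (products):
    C–C: 2 × 334 = 668
    C–H: 8 × 404 = 3232
    Σ(formed) = 3900 kJ
  ΔH_I = 3814 − 3900 = −86 kJ
Reaction II:
  Bonds broken (reactants):
    C–C: 2 × 334 = 668
    C–H: 12 × 404 = 4848
    C=C: 2 × 634 = 1268
    O=O: 9 × 492 = 4428
    Σ(broken) = 11212 kJ
  Bonds formed (products):
    C=O: 12 × 791 = 9492
    O–H: 12 × 455 = 5460
    Σ(formed) = 14952 kJ
  ΔH_II = 11212 − 14952 = −3740 kJ
ΔH_I − ΔH_II = +3654 kJ, so reaction II has the more negative ΔH; |ΔH_I − ΔH_II| = 3654 kJ.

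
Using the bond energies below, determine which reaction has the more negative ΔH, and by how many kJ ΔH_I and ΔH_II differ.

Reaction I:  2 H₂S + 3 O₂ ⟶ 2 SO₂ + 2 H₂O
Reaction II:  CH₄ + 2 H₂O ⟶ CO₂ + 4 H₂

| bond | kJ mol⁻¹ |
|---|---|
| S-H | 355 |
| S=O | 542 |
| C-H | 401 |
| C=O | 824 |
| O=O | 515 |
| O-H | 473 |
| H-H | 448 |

Reaction I:
  Bonds broken (reactants):
    O=O: 3 × 515 = 1545
    S-H: 4 × 355 = 1420
    Σ(broken) = 2965 kJ
  Bonds formed (products):
    O-H: 4 × 473 = 1892
    S=O: 4 × 542 = 2168
    Σ(formed) = 4060 kJ
  ΔH_I = 2965 − 4060 = −1095 kJ
Reaction II:
  Bonds broken (reactants):
    C-H: 4 × 401 = 1604
    O-H: 4 × 473 = 1892
    Σ(broken) = 3496 kJ
  Bonds formed (products):
    C=O: 2 × 824 = 1648
    H-H: 4 × 448 = 1792
    Σ(formed) = 3440 kJ
  ΔH_II = 3496 − 3440 = +56 kJ
ΔH_I − ΔH_II = −1151 kJ, so reaction I has the more negative ΔH; |ΔH_I − ΔH_II| = 1151 kJ.

Reaction I, by 1151 kJ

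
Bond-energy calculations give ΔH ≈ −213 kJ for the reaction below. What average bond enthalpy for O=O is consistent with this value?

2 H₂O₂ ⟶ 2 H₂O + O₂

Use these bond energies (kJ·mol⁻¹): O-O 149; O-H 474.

Let D be the O=O bond energy.
Σ(broken) = 4×474 + 2×149 = 2194
Σ(formed) = 4×474 + 1×D = 1896 + D
ΔH = Σ(broken) − Σ(formed) = (2194) − (1896 + D) = +298 − D
Setting this equal to −213 kJ gives D = 511 kJ/mol.

D(O=O) ≈ 511 kJ/mol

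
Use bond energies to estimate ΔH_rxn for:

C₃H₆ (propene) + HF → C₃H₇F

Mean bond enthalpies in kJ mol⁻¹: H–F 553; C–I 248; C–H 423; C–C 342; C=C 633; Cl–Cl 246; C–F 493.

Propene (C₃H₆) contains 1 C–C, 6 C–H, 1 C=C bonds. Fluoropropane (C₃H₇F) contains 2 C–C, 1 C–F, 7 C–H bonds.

Bonds broken (reactants):
  C–C: 1 × 342 = 342
  C–H: 6 × 423 = 2538
  C=C: 1 × 633 = 633
  H–F: 1 × 553 = 553
  Σ(broken) = 4066 kJ
Bonds formed (products):
  C–C: 2 × 342 = 684
  C–F: 1 × 493 = 493
  C–H: 7 × 423 = 2961
  Σ(formed) = 4138 kJ
ΔH = Σ(broken) − Σ(formed) = 4066 − 4138 = −72 kJ

ΔH ≈ −72 kJ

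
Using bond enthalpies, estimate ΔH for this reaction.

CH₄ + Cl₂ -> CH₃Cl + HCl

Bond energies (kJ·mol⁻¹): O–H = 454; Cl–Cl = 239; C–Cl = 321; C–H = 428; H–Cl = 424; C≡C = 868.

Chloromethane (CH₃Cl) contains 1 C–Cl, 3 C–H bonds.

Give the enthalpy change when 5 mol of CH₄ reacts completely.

Bonds broken (reactants):
  C–H: 4 × 428 = 1712
  Cl–Cl: 1 × 239 = 239
  Σ(broken) = 1951 kJ
Bonds formed (products):
  C–Cl: 1 × 321 = 321
  C–H: 3 × 428 = 1284
  H–Cl: 1 × 424 = 424
  Σ(formed) = 2029 kJ
ΔH = Σ(broken) − Σ(formed) = 1951 − 2029 = −78 kJ
For 5× the reaction as written: 5 × (−78) = −390 kJ

ΔH = −390 kJ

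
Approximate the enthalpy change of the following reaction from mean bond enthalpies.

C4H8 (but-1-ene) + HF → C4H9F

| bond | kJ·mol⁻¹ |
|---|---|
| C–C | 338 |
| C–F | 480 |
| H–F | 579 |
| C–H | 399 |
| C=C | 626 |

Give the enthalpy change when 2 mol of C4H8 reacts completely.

Bonds broken (reactants):
  C–C: 2 × 338 = 676
  C–H: 8 × 399 = 3192
  C=C: 1 × 626 = 626
  H–F: 1 × 579 = 579
  Σ(broken) = 5073 kJ
Bonds formed (products):
  C–C: 3 × 338 = 1014
  C–F: 1 × 480 = 480
  C–H: 9 × 399 = 3591
  Σ(formed) = 5085 kJ
ΔH = Σ(broken) − Σ(formed) = 5073 − 5085 = −12 kJ
For 2× the reaction as written: 2 × (−12) = −24 kJ

ΔH = −24 kJ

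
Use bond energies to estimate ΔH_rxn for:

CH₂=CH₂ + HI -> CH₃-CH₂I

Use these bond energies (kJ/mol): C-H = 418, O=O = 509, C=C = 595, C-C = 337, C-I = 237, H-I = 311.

ΔH ≈ −86 kJ

Bonds broken (reactants):
  C-H: 4 × 418 = 1672
  C=C: 1 × 595 = 595
  H-I: 1 × 311 = 311
  Σ(broken) = 2578 kJ
Bonds formed (products):
  C-C: 1 × 337 = 337
  C-H: 5 × 418 = 2090
  C-I: 1 × 237 = 237
  Σ(formed) = 2664 kJ
ΔH = Σ(broken) − Σ(formed) = 2578 − 2664 = −86 kJ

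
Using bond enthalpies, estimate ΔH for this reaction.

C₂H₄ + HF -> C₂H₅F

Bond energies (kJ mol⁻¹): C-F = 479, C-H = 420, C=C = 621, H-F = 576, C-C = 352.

ΔH ≈ −54 kJ

Bonds broken (reactants):
  C-H: 4 × 420 = 1680
  C=C: 1 × 621 = 621
  H-F: 1 × 576 = 576
  Σ(broken) = 2877 kJ
Bonds formed (products):
  C-C: 1 × 352 = 352
  C-F: 1 × 479 = 479
  C-H: 5 × 420 = 2100
  Σ(formed) = 2931 kJ
ΔH = Σ(broken) − Σ(formed) = 2877 − 2931 = −54 kJ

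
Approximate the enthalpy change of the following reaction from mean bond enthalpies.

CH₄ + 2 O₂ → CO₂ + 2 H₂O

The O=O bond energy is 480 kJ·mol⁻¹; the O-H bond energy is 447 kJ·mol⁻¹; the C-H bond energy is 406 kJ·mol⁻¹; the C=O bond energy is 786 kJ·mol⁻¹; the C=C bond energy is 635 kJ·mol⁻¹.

Bonds broken (reactants):
  C-H: 4 × 406 = 1624
  O=O: 2 × 480 = 960
  Σ(broken) = 2584 kJ
Bonds formed (products):
  C=O: 2 × 786 = 1572
  O-H: 4 × 447 = 1788
  Σ(formed) = 3360 kJ
ΔH = Σ(broken) − Σ(formed) = 2584 − 3360 = −776 kJ

ΔH ≈ −776 kJ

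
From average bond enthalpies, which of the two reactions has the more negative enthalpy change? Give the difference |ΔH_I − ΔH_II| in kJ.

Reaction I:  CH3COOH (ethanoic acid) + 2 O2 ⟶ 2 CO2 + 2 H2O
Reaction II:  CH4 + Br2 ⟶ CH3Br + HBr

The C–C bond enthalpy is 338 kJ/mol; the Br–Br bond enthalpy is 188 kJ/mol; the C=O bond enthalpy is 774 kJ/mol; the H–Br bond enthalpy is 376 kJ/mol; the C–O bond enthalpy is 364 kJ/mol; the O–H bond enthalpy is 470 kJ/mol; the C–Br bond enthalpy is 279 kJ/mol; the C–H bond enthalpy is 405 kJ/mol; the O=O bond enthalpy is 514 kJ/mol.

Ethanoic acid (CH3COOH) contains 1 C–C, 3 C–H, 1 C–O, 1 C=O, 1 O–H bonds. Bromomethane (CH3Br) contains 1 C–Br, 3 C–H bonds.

Reaction I, by 725 kJ

Reaction I:
  Bonds broken (reactants):
    C–C: 1 × 338 = 338
    C–H: 3 × 405 = 1215
    C–O: 1 × 364 = 364
    C=O: 1 × 774 = 774
    O–H: 1 × 470 = 470
    O=O: 2 × 514 = 1028
    Σ(broken) = 4189 kJ
  Bonds formed (products):
    C=O: 4 × 774 = 3096
    O–H: 4 × 470 = 1880
    Σ(formed) = 4976 kJ
  ΔH_I = 4189 − 4976 = −787 kJ
Reaction II:
  Bonds broken (reactants):
    Br–Br: 1 × 188 = 188
    C–H: 4 × 405 = 1620
    Σ(broken) = 1808 kJ
  Bonds formed (products):
    C–Br: 1 × 279 = 279
    C–H: 3 × 405 = 1215
    H–Br: 1 × 376 = 376
    Σ(formed) = 1870 kJ
  ΔH_II = 1808 − 1870 = −62 kJ
ΔH_I − ΔH_II = −725 kJ, so reaction I has the more negative ΔH; |ΔH_I − ΔH_II| = 725 kJ.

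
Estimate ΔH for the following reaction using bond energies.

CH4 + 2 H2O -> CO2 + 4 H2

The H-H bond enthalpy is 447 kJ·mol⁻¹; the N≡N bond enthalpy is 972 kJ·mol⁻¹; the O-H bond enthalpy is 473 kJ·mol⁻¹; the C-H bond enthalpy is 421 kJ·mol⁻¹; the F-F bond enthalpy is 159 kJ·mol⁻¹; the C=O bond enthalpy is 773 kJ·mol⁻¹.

ΔH ≈ +242 kJ

Bonds broken (reactants):
  C-H: 4 × 421 = 1684
  O-H: 4 × 473 = 1892
  Σ(broken) = 3576 kJ
Bonds formed (products):
  C=O: 2 × 773 = 1546
  H-H: 4 × 447 = 1788
  Σ(formed) = 3334 kJ
ΔH = Σ(broken) − Σ(formed) = 3576 − 3334 = +242 kJ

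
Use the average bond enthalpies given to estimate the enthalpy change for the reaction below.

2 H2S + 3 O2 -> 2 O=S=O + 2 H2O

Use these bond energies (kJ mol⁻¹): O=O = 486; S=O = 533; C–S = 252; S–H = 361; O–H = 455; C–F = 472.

ΔH ≈ −1050 kJ

Bonds broken (reactants):
  O=O: 3 × 486 = 1458
  S–H: 4 × 361 = 1444
  Σ(broken) = 2902 kJ
Bonds formed (products):
  O–H: 4 × 455 = 1820
  S=O: 4 × 533 = 2132
  Σ(formed) = 3952 kJ
ΔH = Σ(broken) − Σ(formed) = 2902 − 3952 = −1050 kJ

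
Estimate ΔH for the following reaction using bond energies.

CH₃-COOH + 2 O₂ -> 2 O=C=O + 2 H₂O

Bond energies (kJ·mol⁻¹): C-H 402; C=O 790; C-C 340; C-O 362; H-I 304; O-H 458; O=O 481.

ΔH ≈ −874 kJ

Bonds broken (reactants):
  C-C: 1 × 340 = 340
  C-H: 3 × 402 = 1206
  C-O: 1 × 362 = 362
  C=O: 1 × 790 = 790
  O-H: 1 × 458 = 458
  O=O: 2 × 481 = 962
  Σ(broken) = 4118 kJ
Bonds formed (products):
  C=O: 4 × 790 = 3160
  O-H: 4 × 458 = 1832
  Σ(formed) = 4992 kJ
ΔH = Σ(broken) − Σ(formed) = 4118 − 4992 = −874 kJ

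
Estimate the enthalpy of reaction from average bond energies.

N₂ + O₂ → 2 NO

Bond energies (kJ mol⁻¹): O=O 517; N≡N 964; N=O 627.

ΔH ≈ +227 kJ

Bonds broken (reactants):
  N≡N: 1 × 964 = 964
  O=O: 1 × 517 = 517
  Σ(broken) = 1481 kJ
Bonds formed (products):
  N=O: 2 × 627 = 1254
  Σ(formed) = 1254 kJ
ΔH = Σ(broken) − Σ(formed) = 1481 − 1254 = +227 kJ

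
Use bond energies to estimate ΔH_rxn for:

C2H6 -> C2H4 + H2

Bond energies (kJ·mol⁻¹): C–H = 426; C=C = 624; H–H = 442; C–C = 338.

ΔH ≈ +124 kJ

Bonds broken (reactants):
  C–C: 1 × 338 = 338
  C–H: 6 × 426 = 2556
  Σ(broken) = 2894 kJ
Bonds formed (products):
  C–H: 4 × 426 = 1704
  C=C: 1 × 624 = 624
  H–H: 1 × 442 = 442
  Σ(formed) = 2770 kJ
ΔH = Σ(broken) − Σ(formed) = 2894 − 2770 = +124 kJ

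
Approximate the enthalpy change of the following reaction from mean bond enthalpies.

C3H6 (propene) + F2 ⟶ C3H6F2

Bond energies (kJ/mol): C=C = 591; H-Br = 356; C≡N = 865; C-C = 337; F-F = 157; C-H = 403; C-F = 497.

ΔH ≈ −583 kJ

Bonds broken (reactants):
  C-C: 1 × 337 = 337
  C-H: 6 × 403 = 2418
  C=C: 1 × 591 = 591
  F-F: 1 × 157 = 157
  Σ(broken) = 3503 kJ
Bonds formed (products):
  C-C: 2 × 337 = 674
  C-F: 2 × 497 = 994
  C-H: 6 × 403 = 2418
  Σ(formed) = 4086 kJ
ΔH = Σ(broken) − Σ(formed) = 3503 − 4086 = −583 kJ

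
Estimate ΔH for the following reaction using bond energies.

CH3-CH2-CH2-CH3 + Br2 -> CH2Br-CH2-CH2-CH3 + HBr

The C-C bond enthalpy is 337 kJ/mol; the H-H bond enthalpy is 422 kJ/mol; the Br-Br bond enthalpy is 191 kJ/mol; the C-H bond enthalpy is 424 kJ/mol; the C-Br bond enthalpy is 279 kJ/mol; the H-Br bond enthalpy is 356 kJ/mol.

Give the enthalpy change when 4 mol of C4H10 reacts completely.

ΔH = −80 kJ

Bonds broken (reactants):
  Br-Br: 1 × 191 = 191
  C-C: 3 × 337 = 1011
  C-H: 10 × 424 = 4240
  Σ(broken) = 5442 kJ
Bonds formed (products):
  C-Br: 1 × 279 = 279
  C-C: 3 × 337 = 1011
  C-H: 9 × 424 = 3816
  H-Br: 1 × 356 = 356
  Σ(formed) = 5462 kJ
ΔH = Σ(broken) − Σ(formed) = 5442 − 5462 = −20 kJ
For 4× the reaction as written: 4 × (−20) = −80 kJ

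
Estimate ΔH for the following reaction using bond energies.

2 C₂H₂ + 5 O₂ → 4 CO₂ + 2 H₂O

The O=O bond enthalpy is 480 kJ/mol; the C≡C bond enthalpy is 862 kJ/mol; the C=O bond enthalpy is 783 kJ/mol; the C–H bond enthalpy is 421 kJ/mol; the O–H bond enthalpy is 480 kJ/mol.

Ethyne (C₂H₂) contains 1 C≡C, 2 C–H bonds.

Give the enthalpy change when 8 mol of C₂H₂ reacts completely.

Bonds broken (reactants):
  C≡C: 2 × 862 = 1724
  C–H: 4 × 421 = 1684
  O=O: 5 × 480 = 2400
  Σ(broken) = 5808 kJ
Bonds formed (products):
  C=O: 8 × 783 = 6264
  O–H: 4 × 480 = 1920
  Σ(formed) = 8184 kJ
ΔH = Σ(broken) − Σ(formed) = 5808 − 8184 = −2376 kJ
For 4× the reaction as written: 4 × (−2376) = −9504 kJ

ΔH = −9504 kJ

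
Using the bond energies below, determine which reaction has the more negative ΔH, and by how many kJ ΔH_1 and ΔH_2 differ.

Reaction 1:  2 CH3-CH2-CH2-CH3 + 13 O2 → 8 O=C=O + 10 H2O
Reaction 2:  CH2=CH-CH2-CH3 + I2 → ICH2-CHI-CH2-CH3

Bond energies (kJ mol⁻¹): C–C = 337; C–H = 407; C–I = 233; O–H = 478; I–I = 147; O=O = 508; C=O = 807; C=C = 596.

Reaction 1, by 5646 kJ

Reaction 1:
  Bonds broken (reactants):
    C–C: 6 × 337 = 2022
    C–H: 20 × 407 = 8140
    O=O: 13 × 508 = 6604
    Σ(broken) = 16766 kJ
  Bonds formed (products):
    C=O: 16 × 807 = 12912
    O–H: 20 × 478 = 9560
    Σ(formed) = 22472 kJ
  ΔH_1 = 16766 − 22472 = −5706 kJ
Reaction 2:
  Bonds broken (reactants):
    C–C: 2 × 337 = 674
    C–H: 8 × 407 = 3256
    C=C: 1 × 596 = 596
    I–I: 1 × 147 = 147
    Σ(broken) = 4673 kJ
  Bonds formed (products):
    C–C: 3 × 337 = 1011
    C–H: 8 × 407 = 3256
    C–I: 2 × 233 = 466
    Σ(formed) = 4733 kJ
  ΔH_2 = 4673 − 4733 = −60 kJ
ΔH_1 − ΔH_2 = −5646 kJ, so reaction 1 has the more negative ΔH; |ΔH_1 − ΔH_2| = 5646 kJ.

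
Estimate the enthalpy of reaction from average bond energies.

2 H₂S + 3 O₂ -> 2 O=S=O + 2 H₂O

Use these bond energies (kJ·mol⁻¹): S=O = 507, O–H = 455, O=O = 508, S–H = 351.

ΔH ≈ −920 kJ

Bonds broken (reactants):
  O=O: 3 × 508 = 1524
  S–H: 4 × 351 = 1404
  Σ(broken) = 2928 kJ
Bonds formed (products):
  O–H: 4 × 455 = 1820
  S=O: 4 × 507 = 2028
  Σ(formed) = 3848 kJ
ΔH = Σ(broken) − Σ(formed) = 2928 − 3848 = −920 kJ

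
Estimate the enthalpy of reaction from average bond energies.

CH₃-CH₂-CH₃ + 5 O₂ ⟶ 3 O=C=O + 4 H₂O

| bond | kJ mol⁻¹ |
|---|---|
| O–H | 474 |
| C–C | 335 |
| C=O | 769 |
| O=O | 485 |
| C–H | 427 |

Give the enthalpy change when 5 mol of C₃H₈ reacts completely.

ΔH = −9475 kJ

Bonds broken (reactants):
  C–C: 2 × 335 = 670
  C–H: 8 × 427 = 3416
  O=O: 5 × 485 = 2425
  Σ(broken) = 6511 kJ
Bonds formed (products):
  C=O: 6 × 769 = 4614
  O–H: 8 × 474 = 3792
  Σ(formed) = 8406 kJ
ΔH = Σ(broken) − Σ(formed) = 6511 − 8406 = −1895 kJ
For 5× the reaction as written: 5 × (−1895) = −9475 kJ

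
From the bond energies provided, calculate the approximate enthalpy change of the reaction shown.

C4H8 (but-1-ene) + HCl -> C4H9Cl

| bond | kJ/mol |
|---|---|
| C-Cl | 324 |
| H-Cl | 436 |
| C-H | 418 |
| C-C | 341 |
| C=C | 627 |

ΔH ≈ −20 kJ

Bonds broken (reactants):
  C-C: 2 × 341 = 682
  C-H: 8 × 418 = 3344
  C=C: 1 × 627 = 627
  H-Cl: 1 × 436 = 436
  Σ(broken) = 5089 kJ
Bonds formed (products):
  C-C: 3 × 341 = 1023
  C-Cl: 1 × 324 = 324
  C-H: 9 × 418 = 3762
  Σ(formed) = 5109 kJ
ΔH = Σ(broken) − Σ(formed) = 5089 − 5109 = −20 kJ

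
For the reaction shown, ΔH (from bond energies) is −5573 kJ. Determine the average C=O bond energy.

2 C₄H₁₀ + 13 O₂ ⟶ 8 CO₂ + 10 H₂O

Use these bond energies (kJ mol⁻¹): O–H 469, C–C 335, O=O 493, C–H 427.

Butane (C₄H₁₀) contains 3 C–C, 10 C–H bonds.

Let D be the C=O bond energy.
Σ(broken) = 6×335 + 20×427 + 13×493 = 16959
Σ(formed) = 16×D + 20×469 = 9380 + 16D
ΔH = Σ(broken) − Σ(formed) = (16959) − (9380 + 16D) = +7579 − 16D
Setting this equal to −5573 kJ gives 16D = 13152, so D = 822 kJ/mol.

D(C=O) ≈ 822 kJ/mol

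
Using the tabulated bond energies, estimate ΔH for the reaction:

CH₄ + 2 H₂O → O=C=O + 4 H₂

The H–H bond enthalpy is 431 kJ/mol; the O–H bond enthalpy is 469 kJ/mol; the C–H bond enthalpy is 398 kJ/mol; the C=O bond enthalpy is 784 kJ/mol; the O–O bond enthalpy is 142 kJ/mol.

Bonds broken (reactants):
  C–H: 4 × 398 = 1592
  O–H: 4 × 469 = 1876
  Σ(broken) = 3468 kJ
Bonds formed (products):
  C=O: 2 × 784 = 1568
  H–H: 4 × 431 = 1724
  Σ(formed) = 3292 kJ
ΔH = Σ(broken) − Σ(formed) = 3468 − 3292 = +176 kJ

ΔH ≈ +176 kJ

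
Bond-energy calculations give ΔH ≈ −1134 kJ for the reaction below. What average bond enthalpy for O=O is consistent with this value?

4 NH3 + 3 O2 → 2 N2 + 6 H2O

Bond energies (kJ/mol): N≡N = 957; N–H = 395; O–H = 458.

D(O=O) ≈ 512 kJ/mol

Let D be the O=O bond energy.
Σ(broken) = 12×395 + 3×D = 4740 + 3D
Σ(formed) = 2×957 + 12×458 = 7410
ΔH = Σ(broken) − Σ(formed) = (4740 + 3D) − (7410) = −2670 + 3D
Setting this equal to −1134 kJ gives 3D = 1536, so D = 512 kJ/mol.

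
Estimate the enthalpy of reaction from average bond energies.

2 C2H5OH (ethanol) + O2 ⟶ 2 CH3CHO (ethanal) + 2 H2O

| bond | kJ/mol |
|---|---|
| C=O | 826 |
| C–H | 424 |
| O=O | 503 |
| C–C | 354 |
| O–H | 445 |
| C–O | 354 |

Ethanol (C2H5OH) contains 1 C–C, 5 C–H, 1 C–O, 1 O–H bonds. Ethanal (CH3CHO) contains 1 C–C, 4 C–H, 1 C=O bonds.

Bonds broken (reactants):
  C–C: 2 × 354 = 708
  C–H: 10 × 424 = 4240
  C–O: 2 × 354 = 708
  O–H: 2 × 445 = 890
  O=O: 1 × 503 = 503
  Σ(broken) = 7049 kJ
Bonds formed (products):
  C–C: 2 × 354 = 708
  C–H: 8 × 424 = 3392
  C=O: 2 × 826 = 1652
  O–H: 4 × 445 = 1780
  Σ(formed) = 7532 kJ
ΔH = Σ(broken) − Σ(formed) = 7049 − 7532 = −483 kJ

ΔH ≈ −483 kJ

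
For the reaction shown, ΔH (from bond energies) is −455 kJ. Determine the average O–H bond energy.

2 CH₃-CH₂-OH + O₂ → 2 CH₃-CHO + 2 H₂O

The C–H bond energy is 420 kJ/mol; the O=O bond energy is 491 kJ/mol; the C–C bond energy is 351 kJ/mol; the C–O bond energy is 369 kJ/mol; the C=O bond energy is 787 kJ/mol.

Let D be the O–H bond energy.
Σ(broken) = 2×351 + 10×420 + 2×369 + 2×D + 1×491 = 6131 + 2D
Σ(formed) = 2×351 + 8×420 + 2×787 + 4×D = 5636 + 4D
ΔH = Σ(broken) − Σ(formed) = (6131 + 2D) − (5636 + 4D) = +495 − 2D
Setting this equal to −455 kJ gives 2D = 950, so D = 475 kJ/mol.

D(O–H) ≈ 475 kJ/mol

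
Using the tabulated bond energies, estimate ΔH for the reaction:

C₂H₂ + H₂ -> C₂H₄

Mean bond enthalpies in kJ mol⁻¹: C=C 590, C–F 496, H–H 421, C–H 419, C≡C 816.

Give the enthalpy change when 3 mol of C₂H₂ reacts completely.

Bonds broken (reactants):
  C≡C: 1 × 816 = 816
  C–H: 2 × 419 = 838
  H–H: 1 × 421 = 421
  Σ(broken) = 2075 kJ
Bonds formed (products):
  C–H: 4 × 419 = 1676
  C=C: 1 × 590 = 590
  Σ(formed) = 2266 kJ
ΔH = Σ(broken) − Σ(formed) = 2075 − 2266 = −191 kJ
For 3× the reaction as written: 3 × (−191) = −573 kJ

ΔH = −573 kJ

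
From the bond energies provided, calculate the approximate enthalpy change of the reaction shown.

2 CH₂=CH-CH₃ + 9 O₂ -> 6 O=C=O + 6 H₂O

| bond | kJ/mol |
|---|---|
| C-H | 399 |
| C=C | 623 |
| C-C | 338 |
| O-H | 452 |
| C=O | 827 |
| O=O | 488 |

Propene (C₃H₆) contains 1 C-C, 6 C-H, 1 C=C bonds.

Bonds broken (reactants):
  C-C: 2 × 338 = 676
  C-H: 12 × 399 = 4788
  C=C: 2 × 623 = 1246
  O=O: 9 × 488 = 4392
  Σ(broken) = 11102 kJ
Bonds formed (products):
  C=O: 12 × 827 = 9924
  O-H: 12 × 452 = 5424
  Σ(formed) = 15348 kJ
ΔH = Σ(broken) − Σ(formed) = 11102 − 15348 = −4246 kJ

ΔH ≈ −4246 kJ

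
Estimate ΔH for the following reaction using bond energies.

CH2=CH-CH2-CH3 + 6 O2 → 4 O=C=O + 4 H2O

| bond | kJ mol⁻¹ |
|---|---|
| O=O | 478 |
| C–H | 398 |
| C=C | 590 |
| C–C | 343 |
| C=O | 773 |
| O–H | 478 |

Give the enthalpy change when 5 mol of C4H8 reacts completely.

ΔH = −13400 kJ

Bonds broken (reactants):
  C–C: 2 × 343 = 686
  C–H: 8 × 398 = 3184
  C=C: 1 × 590 = 590
  O=O: 6 × 478 = 2868
  Σ(broken) = 7328 kJ
Bonds formed (products):
  C=O: 8 × 773 = 6184
  O–H: 8 × 478 = 3824
  Σ(formed) = 10008 kJ
ΔH = Σ(broken) − Σ(formed) = 7328 − 10008 = −2680 kJ
For 5× the reaction as written: 5 × (−2680) = −13400 kJ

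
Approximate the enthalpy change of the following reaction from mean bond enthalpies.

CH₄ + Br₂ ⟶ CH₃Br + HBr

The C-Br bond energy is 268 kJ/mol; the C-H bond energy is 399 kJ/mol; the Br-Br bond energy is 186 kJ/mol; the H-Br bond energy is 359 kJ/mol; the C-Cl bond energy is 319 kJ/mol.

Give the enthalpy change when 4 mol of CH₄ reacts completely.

Bonds broken (reactants):
  Br-Br: 1 × 186 = 186
  C-H: 4 × 399 = 1596
  Σ(broken) = 1782 kJ
Bonds formed (products):
  C-Br: 1 × 268 = 268
  C-H: 3 × 399 = 1197
  H-Br: 1 × 359 = 359
  Σ(formed) = 1824 kJ
ΔH = Σ(broken) − Σ(formed) = 1782 − 1824 = −42 kJ
For 4× the reaction as written: 4 × (−42) = −168 kJ

ΔH = −168 kJ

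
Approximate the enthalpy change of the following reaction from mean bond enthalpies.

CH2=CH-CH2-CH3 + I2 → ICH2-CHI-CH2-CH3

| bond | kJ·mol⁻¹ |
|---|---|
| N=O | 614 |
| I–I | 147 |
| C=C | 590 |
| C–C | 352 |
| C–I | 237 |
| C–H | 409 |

Bonds broken (reactants):
  C–C: 2 × 352 = 704
  C–H: 8 × 409 = 3272
  C=C: 1 × 590 = 590
  I–I: 1 × 147 = 147
  Σ(broken) = 4713 kJ
Bonds formed (products):
  C–C: 3 × 352 = 1056
  C–H: 8 × 409 = 3272
  C–I: 2 × 237 = 474
  Σ(formed) = 4802 kJ
ΔH = Σ(broken) − Σ(formed) = 4713 − 4802 = −89 kJ

ΔH ≈ −89 kJ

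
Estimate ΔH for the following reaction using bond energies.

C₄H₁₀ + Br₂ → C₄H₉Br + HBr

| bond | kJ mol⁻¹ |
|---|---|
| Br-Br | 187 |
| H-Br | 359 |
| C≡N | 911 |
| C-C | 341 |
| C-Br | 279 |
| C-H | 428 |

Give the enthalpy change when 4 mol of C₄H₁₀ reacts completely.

Bonds broken (reactants):
  Br-Br: 1 × 187 = 187
  C-C: 3 × 341 = 1023
  C-H: 10 × 428 = 4280
  Σ(broken) = 5490 kJ
Bonds formed (products):
  C-Br: 1 × 279 = 279
  C-C: 3 × 341 = 1023
  C-H: 9 × 428 = 3852
  H-Br: 1 × 359 = 359
  Σ(formed) = 5513 kJ
ΔH = Σ(broken) − Σ(formed) = 5490 − 5513 = −23 kJ
For 4× the reaction as written: 4 × (−23) = −92 kJ

ΔH = −92 kJ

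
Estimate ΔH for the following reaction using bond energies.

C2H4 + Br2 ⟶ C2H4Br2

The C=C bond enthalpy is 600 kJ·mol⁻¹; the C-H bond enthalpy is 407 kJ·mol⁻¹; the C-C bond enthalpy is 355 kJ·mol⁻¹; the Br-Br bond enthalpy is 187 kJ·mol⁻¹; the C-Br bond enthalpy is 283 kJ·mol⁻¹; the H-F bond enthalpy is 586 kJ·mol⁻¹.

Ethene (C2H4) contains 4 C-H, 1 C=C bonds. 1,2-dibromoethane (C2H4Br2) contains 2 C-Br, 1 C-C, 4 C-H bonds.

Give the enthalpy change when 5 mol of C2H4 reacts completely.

ΔH = −670 kJ

Bonds broken (reactants):
  Br-Br: 1 × 187 = 187
  C-H: 4 × 407 = 1628
  C=C: 1 × 600 = 600
  Σ(broken) = 2415 kJ
Bonds formed (products):
  C-Br: 2 × 283 = 566
  C-C: 1 × 355 = 355
  C-H: 4 × 407 = 1628
  Σ(formed) = 2549 kJ
ΔH = Σ(broken) − Σ(formed) = 2415 − 2549 = −134 kJ
For 5× the reaction as written: 5 × (−134) = −670 kJ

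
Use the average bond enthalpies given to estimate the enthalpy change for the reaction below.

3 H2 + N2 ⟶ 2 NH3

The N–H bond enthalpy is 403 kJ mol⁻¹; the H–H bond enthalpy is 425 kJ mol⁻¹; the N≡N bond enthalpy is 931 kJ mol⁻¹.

Bonds broken (reactants):
  H–H: 3 × 425 = 1275
  N≡N: 1 × 931 = 931
  Σ(broken) = 2206 kJ
Bonds formed (products):
  N–H: 6 × 403 = 2418
  Σ(formed) = 2418 kJ
ΔH = Σ(broken) − Σ(formed) = 2206 − 2418 = −212 kJ

ΔH ≈ −212 kJ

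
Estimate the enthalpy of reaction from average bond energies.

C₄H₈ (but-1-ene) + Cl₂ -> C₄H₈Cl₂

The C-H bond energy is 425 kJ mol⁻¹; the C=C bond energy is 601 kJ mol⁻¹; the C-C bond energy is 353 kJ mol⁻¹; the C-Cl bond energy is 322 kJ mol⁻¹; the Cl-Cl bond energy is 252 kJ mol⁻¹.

Bonds broken (reactants):
  C-C: 2 × 353 = 706
  C-H: 8 × 425 = 3400
  C=C: 1 × 601 = 601
  Cl-Cl: 1 × 252 = 252
  Σ(broken) = 4959 kJ
Bonds formed (products):
  C-C: 3 × 353 = 1059
  C-Cl: 2 × 322 = 644
  C-H: 8 × 425 = 3400
  Σ(formed) = 5103 kJ
ΔH = Σ(broken) − Σ(formed) = 4959 − 5103 = −144 kJ

ΔH ≈ −144 kJ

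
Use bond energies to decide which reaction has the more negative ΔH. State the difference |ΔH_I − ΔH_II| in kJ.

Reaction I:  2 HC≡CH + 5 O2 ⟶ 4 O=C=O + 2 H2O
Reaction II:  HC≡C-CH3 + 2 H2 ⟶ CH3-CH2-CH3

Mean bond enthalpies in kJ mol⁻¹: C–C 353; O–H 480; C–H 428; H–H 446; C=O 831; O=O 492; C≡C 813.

Reaction I:
  Bonds broken (reactants):
    C≡C: 2 × 813 = 1626
    C–H: 4 × 428 = 1712
    O=O: 5 × 492 = 2460
    Σ(broken) = 5798 kJ
  Bonds formed (products):
    C=O: 8 × 831 = 6648
    O–H: 4 × 480 = 1920
    Σ(formed) = 8568 kJ
  ΔH_I = 5798 − 8568 = −2770 kJ
Reaction II:
  Bonds broken (reactants):
    C≡C: 1 × 813 = 813
    C–C: 1 × 353 = 353
    C–H: 4 × 428 = 1712
    H–H: 2 × 446 = 892
    Σ(broken) = 3770 kJ
  Bonds formed (products):
    C–C: 2 × 353 = 706
    C–H: 8 × 428 = 3424
    Σ(formed) = 4130 kJ
  ΔH_II = 3770 − 4130 = −360 kJ
ΔH_I − ΔH_II = −2410 kJ, so reaction I has the more negative ΔH; |ΔH_I − ΔH_II| = 2410 kJ.

Reaction I, by 2410 kJ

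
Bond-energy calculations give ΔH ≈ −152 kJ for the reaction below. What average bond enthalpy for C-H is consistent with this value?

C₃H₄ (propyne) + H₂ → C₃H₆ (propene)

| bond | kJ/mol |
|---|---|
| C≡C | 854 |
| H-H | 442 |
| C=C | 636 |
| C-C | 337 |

D(C-H) ≈ 406 kJ/mol

Let D be the C-H bond energy.
Σ(broken) = 1×854 + 1×337 + 4×D + 1×442 = 1633 + 4D
Σ(formed) = 1×337 + 6×D + 1×636 = 973 + 6D
ΔH = Σ(broken) − Σ(formed) = (1633 + 4D) − (973 + 6D) = +660 − 2D
Setting this equal to −152 kJ gives 2D = 812, so D = 406 kJ/mol.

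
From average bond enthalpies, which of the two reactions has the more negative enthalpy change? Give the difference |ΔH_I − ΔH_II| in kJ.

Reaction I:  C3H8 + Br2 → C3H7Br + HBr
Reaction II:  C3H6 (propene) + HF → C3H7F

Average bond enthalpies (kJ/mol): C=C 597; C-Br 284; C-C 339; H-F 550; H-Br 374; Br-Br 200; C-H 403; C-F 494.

Reaction I:
  Bonds broken (reactants):
    Br-Br: 1 × 200 = 200
    C-C: 2 × 339 = 678
    C-H: 8 × 403 = 3224
    Σ(broken) = 4102 kJ
  Bonds formed (products):
    C-Br: 1 × 284 = 284
    C-C: 2 × 339 = 678
    C-H: 7 × 403 = 2821
    H-Br: 1 × 374 = 374
    Σ(formed) = 4157 kJ
  ΔH_I = 4102 − 4157 = −55 kJ
Reaction II:
  Bonds broken (reactants):
    C-C: 1 × 339 = 339
    C-H: 6 × 403 = 2418
    C=C: 1 × 597 = 597
    H-F: 1 × 550 = 550
    Σ(broken) = 3904 kJ
  Bonds formed (products):
    C-C: 2 × 339 = 678
    C-F: 1 × 494 = 494
    C-H: 7 × 403 = 2821
    Σ(formed) = 3993 kJ
  ΔH_II = 3904 − 3993 = −89 kJ
ΔH_I − ΔH_II = +34 kJ, so reaction II has the more negative ΔH; |ΔH_I − ΔH_II| = 34 kJ.

Reaction II, by 34 kJ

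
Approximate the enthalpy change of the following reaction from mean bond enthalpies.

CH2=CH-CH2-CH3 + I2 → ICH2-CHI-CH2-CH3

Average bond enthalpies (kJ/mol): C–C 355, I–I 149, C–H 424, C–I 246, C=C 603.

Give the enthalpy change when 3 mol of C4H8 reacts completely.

Bonds broken (reactants):
  C–C: 2 × 355 = 710
  C–H: 8 × 424 = 3392
  C=C: 1 × 603 = 603
  I–I: 1 × 149 = 149
  Σ(broken) = 4854 kJ
Bonds formed (products):
  C–C: 3 × 355 = 1065
  C–H: 8 × 424 = 3392
  C–I: 2 × 246 = 492
  Σ(formed) = 4949 kJ
ΔH = Σ(broken) − Σ(formed) = 4854 − 4949 = −95 kJ
For 3× the reaction as written: 3 × (−95) = −285 kJ

ΔH = −285 kJ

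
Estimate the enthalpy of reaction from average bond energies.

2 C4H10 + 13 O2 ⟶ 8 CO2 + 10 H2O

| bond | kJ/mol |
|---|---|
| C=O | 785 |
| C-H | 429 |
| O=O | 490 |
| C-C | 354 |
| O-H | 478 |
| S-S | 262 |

ΔH ≈ −5046 kJ

Bonds broken (reactants):
  C-C: 6 × 354 = 2124
  C-H: 20 × 429 = 8580
  O=O: 13 × 490 = 6370
  Σ(broken) = 17074 kJ
Bonds formed (products):
  C=O: 16 × 785 = 12560
  O-H: 20 × 478 = 9560
  Σ(formed) = 22120 kJ
ΔH = Σ(broken) − Σ(formed) = 17074 − 22120 = −5046 kJ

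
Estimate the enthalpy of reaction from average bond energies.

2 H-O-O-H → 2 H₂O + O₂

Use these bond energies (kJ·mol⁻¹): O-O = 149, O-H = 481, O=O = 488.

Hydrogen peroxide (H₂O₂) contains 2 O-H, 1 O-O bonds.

ΔH ≈ −190 kJ

Bonds broken (reactants):
  O-H: 4 × 481 = 1924
  O-O: 2 × 149 = 298
  Σ(broken) = 2222 kJ
Bonds formed (products):
  O-H: 4 × 481 = 1924
  O=O: 1 × 488 = 488
  Σ(formed) = 2412 kJ
ΔH = Σ(broken) − Σ(formed) = 2222 − 2412 = −190 kJ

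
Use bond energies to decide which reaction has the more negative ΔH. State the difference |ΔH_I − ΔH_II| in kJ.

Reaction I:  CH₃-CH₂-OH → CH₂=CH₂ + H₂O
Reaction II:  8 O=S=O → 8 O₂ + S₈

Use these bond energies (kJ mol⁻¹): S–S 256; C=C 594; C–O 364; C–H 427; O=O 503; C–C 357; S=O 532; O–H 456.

Reaction I:
  Bonds broken (reactants):
    C–C: 1 × 357 = 357
    C–H: 5 × 427 = 2135
    C–O: 1 × 364 = 364
    O–H: 1 × 456 = 456
    Σ(broken) = 3312 kJ
  Bonds formed (products):
    C–H: 4 × 427 = 1708
    C=C: 1 × 594 = 594
    O–H: 2 × 456 = 912
    Σ(formed) = 3214 kJ
  ΔH_I = 3312 − 3214 = +98 kJ
Reaction II:
  Bonds broken (reactants):
    S=O: 16 × 532 = 8512
    Σ(broken) = 8512 kJ
  Bonds formed (products):
    O=O: 8 × 503 = 4024
    S–S: 8 × 256 = 2048
    Σ(formed) = 6072 kJ
  ΔH_II = 8512 − 6072 = +2440 kJ
ΔH_I − ΔH_II = −2342 kJ, so reaction I has the more negative ΔH; |ΔH_I − ΔH_II| = 2342 kJ.

Reaction I, by 2342 kJ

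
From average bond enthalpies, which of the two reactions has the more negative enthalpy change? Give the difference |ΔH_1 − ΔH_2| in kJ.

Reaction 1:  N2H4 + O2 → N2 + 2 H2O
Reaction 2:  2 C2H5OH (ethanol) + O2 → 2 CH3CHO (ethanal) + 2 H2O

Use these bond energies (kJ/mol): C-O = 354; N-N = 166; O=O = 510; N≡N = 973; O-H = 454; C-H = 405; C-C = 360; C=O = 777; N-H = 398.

Reaction 1, by 87 kJ

Reaction 1:
  Bonds broken (reactants):
    N-H: 4 × 398 = 1592
    N-N: 1 × 166 = 166
    O=O: 1 × 510 = 510
    Σ(broken) = 2268 kJ
  Bonds formed (products):
    N≡N: 1 × 973 = 973
    O-H: 4 × 454 = 1816
    Σ(formed) = 2789 kJ
  ΔH_1 = 2268 − 2789 = −521 kJ
Reaction 2:
  Bonds broken (reactants):
    C-C: 2 × 360 = 720
    C-H: 10 × 405 = 4050
    C-O: 2 × 354 = 708
    O-H: 2 × 454 = 908
    O=O: 1 × 510 = 510
    Σ(broken) = 6896 kJ
  Bonds formed (products):
    C-C: 2 × 360 = 720
    C-H: 8 × 405 = 3240
    C=O: 2 × 777 = 1554
    O-H: 4 × 454 = 1816
    Σ(formed) = 7330 kJ
  ΔH_2 = 6896 − 7330 = −434 kJ
ΔH_1 − ΔH_2 = −87 kJ, so reaction 1 has the more negative ΔH; |ΔH_1 − ΔH_2| = 87 kJ.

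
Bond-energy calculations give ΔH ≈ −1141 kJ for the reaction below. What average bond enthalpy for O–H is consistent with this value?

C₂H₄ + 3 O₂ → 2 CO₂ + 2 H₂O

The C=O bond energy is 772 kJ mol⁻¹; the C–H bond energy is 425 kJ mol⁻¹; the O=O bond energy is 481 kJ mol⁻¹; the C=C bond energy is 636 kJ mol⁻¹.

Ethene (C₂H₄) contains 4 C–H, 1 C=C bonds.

D(O–H) ≈ 458 kJ/mol

Let D be the O–H bond energy.
Σ(broken) = 4×425 + 1×636 + 3×481 = 3779
Σ(formed) = 4×772 + 4×D = 3088 + 4D
ΔH = Σ(broken) − Σ(formed) = (3779) − (3088 + 4D) = +691 − 4D
Setting this equal to −1141 kJ gives 4D = 1832, so D = 458 kJ/mol.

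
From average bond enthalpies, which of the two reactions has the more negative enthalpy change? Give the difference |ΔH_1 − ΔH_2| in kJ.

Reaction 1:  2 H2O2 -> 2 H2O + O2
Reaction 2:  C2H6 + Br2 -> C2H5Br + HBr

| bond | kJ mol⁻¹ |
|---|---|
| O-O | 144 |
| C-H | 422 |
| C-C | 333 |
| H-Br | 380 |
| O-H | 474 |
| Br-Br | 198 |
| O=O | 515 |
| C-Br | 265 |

Reaction 1, by 202 kJ

Reaction 1:
  Bonds broken (reactants):
    O-H: 4 × 474 = 1896
    O-O: 2 × 144 = 288
    Σ(broken) = 2184 kJ
  Bonds formed (products):
    O-H: 4 × 474 = 1896
    O=O: 1 × 515 = 515
    Σ(formed) = 2411 kJ
  ΔH_1 = 2184 − 2411 = −227 kJ
Reaction 2:
  Bonds broken (reactants):
    Br-Br: 1 × 198 = 198
    C-C: 1 × 333 = 333
    C-H: 6 × 422 = 2532
    Σ(broken) = 3063 kJ
  Bonds formed (products):
    C-Br: 1 × 265 = 265
    C-C: 1 × 333 = 333
    C-H: 5 × 422 = 2110
    H-Br: 1 × 380 = 380
    Σ(formed) = 3088 kJ
  ΔH_2 = 3063 − 3088 = −25 kJ
ΔH_1 − ΔH_2 = −202 kJ, so reaction 1 has the more negative ΔH; |ΔH_1 − ΔH_2| = 202 kJ.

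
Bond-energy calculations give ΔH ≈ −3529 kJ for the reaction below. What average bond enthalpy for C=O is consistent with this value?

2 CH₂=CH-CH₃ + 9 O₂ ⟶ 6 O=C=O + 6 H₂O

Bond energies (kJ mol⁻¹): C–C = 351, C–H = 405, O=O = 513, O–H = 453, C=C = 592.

Let D be the C=O bond energy.
Σ(broken) = 2×351 + 12×405 + 2×592 + 9×513 = 11363
Σ(formed) = 12×D + 12×453 = 5436 + 12D
ΔH = Σ(broken) − Σ(formed) = (11363) − (5436 + 12D) = +5927 − 12D
Setting this equal to −3529 kJ gives 12D = 9456, so D = 788 kJ/mol.

D(C=O) ≈ 788 kJ/mol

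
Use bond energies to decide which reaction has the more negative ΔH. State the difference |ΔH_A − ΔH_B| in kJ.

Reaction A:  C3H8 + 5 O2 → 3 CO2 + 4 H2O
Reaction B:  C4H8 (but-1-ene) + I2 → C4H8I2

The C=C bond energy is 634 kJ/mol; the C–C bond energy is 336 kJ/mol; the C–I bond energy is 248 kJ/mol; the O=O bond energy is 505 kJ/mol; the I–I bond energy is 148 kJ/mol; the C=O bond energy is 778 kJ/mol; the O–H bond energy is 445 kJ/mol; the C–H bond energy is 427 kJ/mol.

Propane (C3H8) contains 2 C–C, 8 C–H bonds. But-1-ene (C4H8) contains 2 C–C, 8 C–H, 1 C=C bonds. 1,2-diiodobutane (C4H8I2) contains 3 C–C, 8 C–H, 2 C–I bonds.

Reaction A:
  Bonds broken (reactants):
    C–C: 2 × 336 = 672
    C–H: 8 × 427 = 3416
    O=O: 5 × 505 = 2525
    Σ(broken) = 6613 kJ
  Bonds formed (products):
    C=O: 6 × 778 = 4668
    O–H: 8 × 445 = 3560
    Σ(formed) = 8228 kJ
  ΔH_A = 6613 − 8228 = −1615 kJ
Reaction B:
  Bonds broken (reactants):
    C–C: 2 × 336 = 672
    C–H: 8 × 427 = 3416
    C=C: 1 × 634 = 634
    I–I: 1 × 148 = 148
    Σ(broken) = 4870 kJ
  Bonds formed (products):
    C–C: 3 × 336 = 1008
    C–H: 8 × 427 = 3416
    C–I: 2 × 248 = 496
    Σ(formed) = 4920 kJ
  ΔH_B = 4870 − 4920 = −50 kJ
ΔH_A − ΔH_B = −1565 kJ, so reaction A has the more negative ΔH; |ΔH_A − ΔH_B| = 1565 kJ.

Reaction A, by 1565 kJ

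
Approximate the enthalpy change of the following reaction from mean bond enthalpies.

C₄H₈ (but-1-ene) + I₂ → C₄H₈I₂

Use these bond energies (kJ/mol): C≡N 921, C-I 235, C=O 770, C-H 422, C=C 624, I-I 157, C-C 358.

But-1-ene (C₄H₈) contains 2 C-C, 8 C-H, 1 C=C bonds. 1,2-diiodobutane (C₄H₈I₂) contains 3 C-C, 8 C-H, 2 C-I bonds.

Bonds broken (reactants):
  C-C: 2 × 358 = 716
  C-H: 8 × 422 = 3376
  C=C: 1 × 624 = 624
  I-I: 1 × 157 = 157
  Σ(broken) = 4873 kJ
Bonds formed (products):
  C-C: 3 × 358 = 1074
  C-H: 8 × 422 = 3376
  C-I: 2 × 235 = 470
  Σ(formed) = 4920 kJ
ΔH = Σ(broken) − Σ(formed) = 4873 − 4920 = −47 kJ

ΔH ≈ −47 kJ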